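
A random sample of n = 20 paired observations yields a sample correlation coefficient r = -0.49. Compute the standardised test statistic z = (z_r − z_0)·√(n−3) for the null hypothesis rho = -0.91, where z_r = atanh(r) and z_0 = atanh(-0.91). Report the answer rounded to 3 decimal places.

4.088

z_r = atanh(-0.49) = -0.536060,  z_0 = atanh(-0.91) = -1.527524
SE = 1/√(n−3) = 1/√17 = 0.242536
z = (z_r − z_0)/SE = (-0.536060 − (-1.527524)) / 0.242536 = 0.991464 / 0.242536 = 4.088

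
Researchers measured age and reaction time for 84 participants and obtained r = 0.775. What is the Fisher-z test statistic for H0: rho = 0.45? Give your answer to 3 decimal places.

4.932

Fisher z: atanh(0.775) = 1.032728, atanh(0.45) = 0.484700
z = (z_r − z_0)·√(n−3) = (1.032728 − 0.484700)·√81 = 0.548028 · 9.000000 = 4.932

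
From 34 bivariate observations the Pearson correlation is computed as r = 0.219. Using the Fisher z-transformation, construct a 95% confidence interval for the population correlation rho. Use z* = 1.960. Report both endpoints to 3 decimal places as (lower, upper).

z_r = atanh(0.219) = 0.222605;  SE = 1/√(n−3) = 1/√31 = 0.179605
z-limits: 0.222605 ± 1.960·0.179605 = 0.222605 ± 0.352026 = [-0.129421, 0.574631]
ρ-limits: (tanh -0.129421, tanh 0.574631) = (-0.129, 0.519)

(-0.129, 0.519)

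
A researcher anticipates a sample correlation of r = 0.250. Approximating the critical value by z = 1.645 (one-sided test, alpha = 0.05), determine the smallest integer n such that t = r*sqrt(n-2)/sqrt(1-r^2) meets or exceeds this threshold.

Need r·√(n−2)/√(1−r²) ≥ 1.645
√(n−2) ≥ 1.645·√(1−0.062500) / 0.250 = 1.645·0.968246 / 0.250 = 6.3711
n−2 ≥ 40.5909  ⇒  n ≥ 42.5909
Smallest integer n = 43

43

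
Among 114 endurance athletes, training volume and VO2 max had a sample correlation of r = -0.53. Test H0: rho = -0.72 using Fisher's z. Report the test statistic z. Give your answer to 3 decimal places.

z_r = atanh(-0.53) = -0.590145,  z_0 = atanh(-0.72) = -0.907645
SE = 1/√(n−3) = 1/√111 = 0.094916
z = (z_r − z_0)/SE = (-0.590145 − (-0.907645)) / 0.094916 = 0.317500 / 0.094916 = 3.345

3.345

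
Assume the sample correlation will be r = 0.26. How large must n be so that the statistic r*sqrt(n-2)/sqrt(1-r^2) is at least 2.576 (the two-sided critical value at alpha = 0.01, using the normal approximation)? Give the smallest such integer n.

94

r√(n−2)/√(1−r²) ≥ 2.576  ⇔  n−2 ≥ (2.576)²·(1−r²)/r²
(1−r²)/r² = (1−0.0676)/0.0676 = 13.7929
n ≥ 2 + 6.635776·13.7929 = 2 + 91.5266 = 93.5266
⌈93.5266⌉ = 94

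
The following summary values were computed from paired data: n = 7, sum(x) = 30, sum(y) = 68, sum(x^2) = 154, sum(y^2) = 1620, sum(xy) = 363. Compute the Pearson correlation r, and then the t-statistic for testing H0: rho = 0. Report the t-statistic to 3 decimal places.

S_xy = nΣxy − ΣxΣy = 7·363 − 30·68 = 2541 − 2040 = 501
S_xx = nΣx² − (Σx)² = 7·154 − 30² = 1078 − 900 = 178
S_yy = nΣy² − (Σy)² = 7·1620 − 68² = 11340 − 4624 = 6716
r = S_xy / √(S_xx·S_yy) = 501 / √(178·6716) = 501 / √1195448 = 501 / 1093.3654 = 0.4582
t = r·√(n−2)/√(1−r²) = 0.4582·√5 / √(1−0.209947) = 1.024566 / 0.888849 = 1.153

1.153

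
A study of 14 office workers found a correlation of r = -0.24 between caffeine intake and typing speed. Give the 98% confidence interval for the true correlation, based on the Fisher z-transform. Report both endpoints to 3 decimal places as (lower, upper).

(-0.738, 0.427)

Fisher z: z_r = atanh(r) = ½·ln((1+(-0.24))/(1−(-0.24))) = -0.244774
SE(z) = 1/√(n−3) = 1/√11 = 0.301511
98% ⇒ z* = 2.326; margin = 2.326·0.301511 = 0.701315
CI on z-scale: (-0.946089, 0.456541)
Back-transform: tanh(-0.946089) = -0.738007, tanh(0.456541) = 0.427261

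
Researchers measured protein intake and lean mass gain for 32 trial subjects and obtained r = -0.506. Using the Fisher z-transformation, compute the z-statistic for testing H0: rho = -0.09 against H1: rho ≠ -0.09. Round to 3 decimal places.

Fisher z: atanh(-0.506) = -0.557338, atanh(-0.09) = -0.090244
z = (z_r − z_0)·√(n−3) = (-0.557338 − (-0.090244))·√29 = -0.467094 · 5.385165 = -2.515

-2.515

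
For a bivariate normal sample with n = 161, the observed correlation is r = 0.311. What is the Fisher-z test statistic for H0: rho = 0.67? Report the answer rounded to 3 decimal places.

Fisher z: atanh(0.311) = 0.321652, atanh(0.67) = 0.810743
z = (z_r − z_0)·√(n−3) = (0.321652 − 0.810743)·√158 = -0.489091 · 12.569805 = -6.148

-6.148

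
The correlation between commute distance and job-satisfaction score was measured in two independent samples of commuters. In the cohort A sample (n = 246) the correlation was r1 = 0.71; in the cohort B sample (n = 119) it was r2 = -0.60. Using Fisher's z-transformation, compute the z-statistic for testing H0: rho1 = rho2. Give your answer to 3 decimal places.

Fisher z-transforms: z1 = atanh(0.71) = 0.887184, z2 = atanh(-0.60) = -0.693147; difference d = 1.580331
Var(d) = 1/243 + 1/116 = 0.0041152 + 0.0086207 = 0.0127359
z = d/√Var(d) = 1.580331 / √0.0127359 = 1.580331 / 0.112853 = 14.003

14.003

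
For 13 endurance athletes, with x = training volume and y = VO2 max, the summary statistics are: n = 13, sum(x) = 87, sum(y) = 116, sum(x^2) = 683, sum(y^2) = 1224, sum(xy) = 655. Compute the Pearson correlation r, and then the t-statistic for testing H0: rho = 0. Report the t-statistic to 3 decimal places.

-6.120

S_xy = nΣxy − ΣxΣy = 13·655 − 87·116 = 8515 − 10092 = -1577
S_xx = nΣx² − (Σx)² = 13·683 − 87² = 8879 − 7569 = 1310
S_yy = nΣy² − (Σy)² = 13·1224 − 116² = 15912 − 13456 = 2456
r = S_xy / √(S_xx·S_yy) = -1577 / √(1310·2456) = -1577 / √3217360 = -1577 / 1793.7001 = -0.8792
t = r·√(n−2)/√(1−r²) = -0.8792·√11 / √(1−0.772993) = -2.915977 / 0.476453 = -6.120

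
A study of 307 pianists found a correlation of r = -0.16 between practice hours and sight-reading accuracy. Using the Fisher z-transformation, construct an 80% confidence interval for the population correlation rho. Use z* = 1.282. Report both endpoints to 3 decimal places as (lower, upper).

z_r = atanh(-0.16) = -0.161387;  SE = 1/√(n−3) = 1/√304 = 0.057354
z-limits: -0.161387 ± 1.282·0.057354 = -0.161387 ± 0.073528 = [-0.234915, -0.087859]
ρ-limits: (tanh -0.234915, tanh -0.087859) = (-0.231, -0.088)

(-0.231, -0.088)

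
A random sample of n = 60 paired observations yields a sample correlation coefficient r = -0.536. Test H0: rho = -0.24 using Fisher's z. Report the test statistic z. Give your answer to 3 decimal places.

-2.671

Fisher z: atanh(-0.536) = -0.598526, atanh(-0.24) = -0.244774
z = (z_r − z_0)·√(n−3) = (-0.598526 − (-0.244774))·√57 = -0.353752 · 7.549834 = -2.671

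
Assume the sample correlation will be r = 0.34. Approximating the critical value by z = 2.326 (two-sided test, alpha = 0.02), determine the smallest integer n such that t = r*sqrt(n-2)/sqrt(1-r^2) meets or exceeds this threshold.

Need r·√(n−2)/√(1−r²) ≥ 2.326
√(n−2) ≥ 2.326·√(1−0.1156) / 0.34 = 2.326·0.940425 / 0.34 = 6.4336
n−2 ≥ 41.3912  ⇒  n ≥ 43.3912
Smallest integer n = 44

44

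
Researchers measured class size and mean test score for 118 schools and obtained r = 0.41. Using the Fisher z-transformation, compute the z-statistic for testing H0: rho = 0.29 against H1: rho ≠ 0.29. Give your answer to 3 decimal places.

z_r = atanh(0.41) = 0.435611,  z_0 = atanh(0.29) = 0.298566
SE = 1/√(n−3) = 1/√115 = 0.093250
z = (z_r − z_0)/SE = (0.435611 − 0.298566) / 0.093250 = 0.137045 / 0.093250 = 1.470

1.470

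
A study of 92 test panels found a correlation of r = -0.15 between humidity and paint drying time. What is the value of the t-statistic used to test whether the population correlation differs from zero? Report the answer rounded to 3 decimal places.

-1.439

1 − r² = 1 − 0.0225 = 0.9775;  √(1−r²) = 0.988686
√(n−2) = √90 = 9.486833
t = r·√(n−2)/√(1−r²) = -0.15 · 9.486833 / 0.988686 = -1.439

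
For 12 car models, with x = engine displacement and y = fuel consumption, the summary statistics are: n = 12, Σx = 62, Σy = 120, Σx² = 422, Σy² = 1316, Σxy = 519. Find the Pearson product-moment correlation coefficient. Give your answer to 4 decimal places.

-0.9300

Numerator: nΣxy − (Σx)(Σy) = 12·519 − (62)(120) = -1212
Denominator: √[(nΣx²−(Σx)²)(nΣy²−(Σy)²)]
  nΣx²−(Σx)² = 12·422 − 3844 = 1220;  nΣy²−(Σy)² = 12·1316 − 14400 = 1392
  √(1220·1392) = √1698240 = 1303.1654
r = -1212 / 1303.1654 = -0.9300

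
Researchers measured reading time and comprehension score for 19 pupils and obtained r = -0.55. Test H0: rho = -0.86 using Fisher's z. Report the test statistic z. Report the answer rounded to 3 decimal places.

Fisher z: atanh(-0.55) = -0.618381, atanh(-0.86) = -1.293345
z = (z_r − z_0)·√(n−3) = (-0.618381 − (-1.293345))·√16 = 0.674964 · 4.000000 = 2.700

2.700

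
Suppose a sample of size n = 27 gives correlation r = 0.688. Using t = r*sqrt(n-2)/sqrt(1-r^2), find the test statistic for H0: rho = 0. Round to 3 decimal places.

1 − r² = 1 − 0.473344 = 0.526656;  √(1−r²) = 0.725711
√(n−2) = √25 = 5.000000
t = r·√(n−2)/√(1−r²) = 0.688 · 5.000000 / 0.725711 = 4.740

4.740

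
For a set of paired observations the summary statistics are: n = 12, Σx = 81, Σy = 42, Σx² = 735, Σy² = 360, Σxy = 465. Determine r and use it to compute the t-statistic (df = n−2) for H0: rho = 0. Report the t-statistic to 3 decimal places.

Numerator: nΣxy − (Σx)(Σy) = 12·465 − (81)(42) = 2178
Denominator: √[(nΣx²−(Σx)²)(nΣy²−(Σy)²)]
  nΣx²−(Σx)² = 12·735 − 6561 = 2259;  nΣy²−(Σy)² = 12·360 − 1764 = 2556
  √(2259·2556) = √5774004 = 2402.9157
r = 2178 / 2402.9157 = 0.9064
t = r·√(n−2)/√(1−r²) = 0.9064·√10 / √(1−0.821561) = 2.866288 / 0.422420 = 6.785

6.785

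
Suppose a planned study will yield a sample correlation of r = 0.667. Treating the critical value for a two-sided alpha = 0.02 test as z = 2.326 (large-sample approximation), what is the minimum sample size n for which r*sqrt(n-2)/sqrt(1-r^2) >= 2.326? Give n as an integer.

9

r√(n−2)/√(1−r²) ≥ 2.326  ⇔  n−2 ≥ (2.326)²·(1−r²)/r²
(1−r²)/r² = (1−0.444889)/0.444889 = 1.2478
n ≥ 2 + 5.410276·1.2478 = 2 + 6.7509 = 8.7509
⌈8.7509⌉ = 9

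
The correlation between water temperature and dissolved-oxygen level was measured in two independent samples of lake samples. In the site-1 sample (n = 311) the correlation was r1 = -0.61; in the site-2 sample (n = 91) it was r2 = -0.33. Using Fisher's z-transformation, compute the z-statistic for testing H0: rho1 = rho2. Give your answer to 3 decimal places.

Fisher z-transforms: z1 = atanh(-0.61) = -0.708921, z2 = atanh(-0.33) = -0.342828; difference d = -0.366093
Var(d) = 1/308 + 1/88 = 0.0032468 + 0.0113636 = 0.0146104
z = d/√Var(d) = -0.366093 / √0.0146104 = -0.366093 / 0.120873 = -3.029

-3.029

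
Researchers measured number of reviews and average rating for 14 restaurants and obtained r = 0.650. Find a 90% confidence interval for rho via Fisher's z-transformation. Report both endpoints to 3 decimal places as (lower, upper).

Fisher z: z_r = atanh(r) = ½·ln((1+0.650)/(1−0.650)) = 0.775299
SE(z) = 1/√(n−3) = 1/√11 = 0.301511
90% ⇒ z* = 1.645; margin = 1.645·0.301511 = 0.495986
CI on z-scale: (0.279313, 1.271285)
Back-transform: tanh(0.279313) = 0.272269, tanh(1.271285) = 0.854146

(0.272, 0.854)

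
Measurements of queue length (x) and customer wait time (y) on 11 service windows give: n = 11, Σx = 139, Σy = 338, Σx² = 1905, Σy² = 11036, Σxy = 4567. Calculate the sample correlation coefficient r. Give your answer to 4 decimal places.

0.9522

Numerator: nΣxy − (Σx)(Σy) = 11·4567 − (139)(338) = 3255
Denominator: √[(nΣx²−(Σx)²)(nΣy²−(Σy)²)]
  nΣx²−(Σx)² = 11·1905 − 19321 = 1634;  nΣy²−(Σy)² = 11·11036 − 114244 = 7152
  √(1634·7152) = √11686368 = 3418.5330
r = 3255 / 3418.5330 = 0.9522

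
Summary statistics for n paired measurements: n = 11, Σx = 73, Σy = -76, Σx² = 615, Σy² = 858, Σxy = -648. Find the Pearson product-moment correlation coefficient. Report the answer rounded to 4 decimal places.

-0.6890

Numerator: nΣxy − (Σx)(Σy) = 11·(-648) − (73)(-76) = -1580
Denominator: √[(nΣx²−(Σx)²)(nΣy²−(Σy)²)]
  nΣx²−(Σx)² = 11·615 − 5329 = 1436;  nΣy²−(Σy)² = 11·858 − 5776 = 3662
  √(1436·3662) = √5258632 = 2293.1707
r = -1580 / 2293.1707 = -0.6890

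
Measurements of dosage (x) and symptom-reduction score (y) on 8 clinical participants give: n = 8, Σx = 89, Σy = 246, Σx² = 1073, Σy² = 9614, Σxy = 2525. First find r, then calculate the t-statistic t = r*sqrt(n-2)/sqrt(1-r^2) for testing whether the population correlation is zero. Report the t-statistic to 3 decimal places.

-1.467

Numerator: nΣxy − (Σx)(Σy) = 8·2525 − (89)(246) = -1694
Denominator: √[(nΣx²−(Σx)²)(nΣy²−(Σy)²)]
  nΣx²−(Σx)² = 8·1073 − 7921 = 663;  nΣy²−(Σy)² = 8·9614 − 60516 = 16396
  √(663·16396) = √10870548 = 3297.0514
r = -1694 / 3297.0514 = -0.5138
t = r·√(n−2)/√(1−r²) = -0.5138·√6 / √(1−0.263990) = -1.258548 / 0.857910 = -1.467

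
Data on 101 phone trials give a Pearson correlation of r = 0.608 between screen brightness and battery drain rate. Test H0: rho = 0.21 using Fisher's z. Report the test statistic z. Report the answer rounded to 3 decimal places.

4.876

z_r = atanh(0.608) = 0.705742,  z_0 = atanh(0.21) = 0.213171
SE = 1/√(n−3) = 1/√98 = 0.101015
z = (z_r − z_0)/SE = (0.705742 − 0.213171) / 0.101015 = 0.492571 / 0.101015 = 4.876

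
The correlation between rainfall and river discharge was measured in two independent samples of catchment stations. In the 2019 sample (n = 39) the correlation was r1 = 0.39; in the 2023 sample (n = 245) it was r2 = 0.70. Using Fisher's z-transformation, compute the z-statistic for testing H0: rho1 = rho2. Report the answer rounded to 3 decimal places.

-2.550

z1 = atanh(0.39) = 0.411800,  z2 = atanh(0.70) = 0.867301
SE = √(1/(n1−3) + 1/(n2−3)) = √(1/36 + 1/242) = √(0.0277778 + 0.0041322) = √0.0319100 = 0.178634
z = (z1 − z2)/SE = (0.411800 − 0.867301) / 0.178634 = -0.455501 / 0.178634 = -2.550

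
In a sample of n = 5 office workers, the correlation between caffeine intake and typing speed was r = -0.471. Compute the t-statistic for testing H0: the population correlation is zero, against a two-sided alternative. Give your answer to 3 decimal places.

-0.925

t = r·√(n−2) / √(1−r²) with r = -0.471, n = 5
  = -0.471·√3 / √(1 − 0.221841)
  = -0.471·1.732051 / 0.882133
  = -0.815796 / 0.882133 = -0.925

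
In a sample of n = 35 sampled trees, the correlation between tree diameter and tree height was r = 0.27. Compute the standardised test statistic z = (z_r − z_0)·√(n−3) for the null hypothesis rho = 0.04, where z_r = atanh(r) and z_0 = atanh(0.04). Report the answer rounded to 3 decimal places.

1.340

z_r = atanh(0.27) = 0.276864,  z_0 = atanh(0.04) = 0.040021
SE = 1/√(n−3) = 1/√32 = 0.176777
z = (z_r − z_0)/SE = (0.276864 − 0.040021) / 0.176777 = 0.236843 / 0.176777 = 1.340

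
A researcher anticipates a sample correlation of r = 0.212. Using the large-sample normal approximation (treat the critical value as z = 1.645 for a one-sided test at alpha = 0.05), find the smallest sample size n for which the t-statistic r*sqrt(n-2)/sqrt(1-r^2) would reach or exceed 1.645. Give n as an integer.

Need r·√(n−2)/√(1−r²) ≥ 1.645
√(n−2) ≥ 1.645·√(1−0.044944) / 0.212 = 1.645·0.977270 / 0.212 = 7.5831
n−2 ≥ 57.5034  ⇒  n ≥ 59.5034
Smallest integer n = 60

60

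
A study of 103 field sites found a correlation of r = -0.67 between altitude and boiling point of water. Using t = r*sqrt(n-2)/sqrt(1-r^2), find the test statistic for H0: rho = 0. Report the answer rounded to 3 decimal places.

t = r·√(n−2) / √(1−r²) with r = -0.67, n = 103
  = -0.67·√101 / √(1 − 0.4489)
  = -0.67·10.049876 / 0.742361
  = -6.733417 / 0.742361 = -9.070

-9.070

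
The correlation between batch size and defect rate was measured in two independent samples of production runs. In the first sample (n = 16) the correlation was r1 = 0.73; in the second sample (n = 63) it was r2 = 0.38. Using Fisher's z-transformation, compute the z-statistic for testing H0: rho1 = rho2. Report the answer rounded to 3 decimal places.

1.728

Fisher z-transforms: z1 = atanh(0.73) = 0.928727, z2 = atanh(0.38) = 0.400060; difference d = 0.528667
Var(d) = 1/13 + 1/60 = 0.0769231 + 0.0166667 = 0.0935898
z = d/√Var(d) = 0.528667 / √0.0935898 = 0.528667 / 0.305925 = 1.728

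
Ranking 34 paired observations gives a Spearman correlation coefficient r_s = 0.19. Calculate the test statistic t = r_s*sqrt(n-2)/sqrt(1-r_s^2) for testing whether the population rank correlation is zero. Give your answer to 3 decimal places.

1 − r_s² = 1 − 0.0361 = 0.9639;  √(1−r_s²) = 0.981784
√(n−2) = √32 = 5.656854
t = r_s·√(n−2)/√(1−r_s²) = 0.19 · 5.656854 / 0.981784 = 1.095

1.095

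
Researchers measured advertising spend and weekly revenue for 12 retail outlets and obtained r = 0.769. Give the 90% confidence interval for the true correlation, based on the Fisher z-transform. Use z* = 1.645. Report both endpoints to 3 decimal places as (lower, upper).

(0.438, 0.916)

z_r = atanh(0.769) = 1.017876;  SE = 1/√(n−3) = 1/√9 = 0.333333
z-limits: 1.017876 ± 1.645·0.333333 = 1.017876 ± 0.548333 = [0.469543, 1.566209]
ρ-limits: (tanh 0.469543, tanh 1.566209) = (0.438, 0.916)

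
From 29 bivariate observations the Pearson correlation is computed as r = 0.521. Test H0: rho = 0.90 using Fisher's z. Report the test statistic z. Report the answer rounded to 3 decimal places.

z_r = atanh(0.521) = 0.577711,  z_0 = atanh(0.90) = 1.472219
SE = 1/√(n−3) = 1/√26 = 0.196116
z = (z_r − z_0)/SE = (0.577711 − 1.472219) / 0.196116 = -0.894508 / 0.196116 = -4.561

-4.561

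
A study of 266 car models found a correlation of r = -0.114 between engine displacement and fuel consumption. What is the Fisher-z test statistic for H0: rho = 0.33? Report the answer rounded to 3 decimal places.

-7.417

Fisher z: atanh(-0.114) = -0.114498, atanh(0.33) = 0.342828
z = (z_r − z_0)·√(n−3) = (-0.114498 − 0.342828)·√263 = -0.457326 · 16.217275 = -7.417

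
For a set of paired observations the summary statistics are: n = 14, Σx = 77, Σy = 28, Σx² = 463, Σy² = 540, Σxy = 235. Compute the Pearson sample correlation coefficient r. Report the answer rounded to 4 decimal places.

S_xy = nΣxy − ΣxΣy = 14·235 − 77·28 = 3290 − 2156 = 1134
S_xx = nΣx² − (Σx)² = 14·463 − 77² = 6482 − 5929 = 553
S_yy = nΣy² − (Σy)² = 14·540 − 28² = 7560 − 784 = 6776
r = S_xy / √(S_xx·S_yy) = 1134 / √(553·6776) = 1134 / √3747128 = 1134 / 1935.7500 = 0.5858

0.5858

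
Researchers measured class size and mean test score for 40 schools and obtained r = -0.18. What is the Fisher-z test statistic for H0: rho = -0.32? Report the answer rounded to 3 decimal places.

0.910

Fisher z: atanh(-0.18) = -0.181983, atanh(-0.32) = -0.331647
z = (z_r − z_0)·√(n−3) = (-0.181983 − (-0.331647))·√37 = 0.149664 · 6.082763 = 0.910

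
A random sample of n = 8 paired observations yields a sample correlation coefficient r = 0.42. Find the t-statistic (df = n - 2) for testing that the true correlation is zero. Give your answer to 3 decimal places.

1 − r² = 1 − 0.1764 = 0.8236;  √(1−r²) = 0.907524
√(n−2) = √6 = 2.449490
t = r·√(n−2)/√(1−r²) = 0.42 · 2.449490 / 0.907524 = 1.134

1.134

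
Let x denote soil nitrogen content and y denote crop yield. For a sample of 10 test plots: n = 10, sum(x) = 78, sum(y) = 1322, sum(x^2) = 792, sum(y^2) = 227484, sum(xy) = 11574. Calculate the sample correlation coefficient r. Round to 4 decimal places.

Numerator: nΣxy − (Σx)(Σy) = 10·11574 − (78)(1322) = 12624
Denominator: √[(nΣx²−(Σx)²)(nΣy²−(Σy)²)]
  nΣx²−(Σx)² = 10·792 − 6084 = 1836;  nΣy²−(Σy)² = 10·227484 − 1747684 = 527156
  √(1836·527156) = √967858416 = 31110.4229
r = 12624 / 31110.4229 = 0.4058

0.4058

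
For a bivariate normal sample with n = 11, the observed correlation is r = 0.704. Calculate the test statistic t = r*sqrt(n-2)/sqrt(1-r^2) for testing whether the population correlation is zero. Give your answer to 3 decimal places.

1 − r² = 1 − 0.495616 = 0.504384;  √(1−r²) = 0.710200
√(n−2) = √9 = 3.000000
t = r·√(n−2)/√(1−r²) = 0.704 · 3.000000 / 0.710200 = 2.974

2.974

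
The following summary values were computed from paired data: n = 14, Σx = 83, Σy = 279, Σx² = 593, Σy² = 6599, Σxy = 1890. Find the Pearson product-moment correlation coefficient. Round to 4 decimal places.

S_xy = nΣxy − ΣxΣy = 14·1890 − 83·279 = 26460 − 23157 = 3303
S_xx = nΣx² − (Σx)² = 14·593 − 83² = 8302 − 6889 = 1413
S_yy = nΣy² − (Σy)² = 14·6599 − 279² = 92386 − 77841 = 14545
r = S_xy / √(S_xx·S_yy) = 3303 / √(1413·14545) = 3303 / √20552085 = 3303 / 4533.4407 = 0.7286

0.7286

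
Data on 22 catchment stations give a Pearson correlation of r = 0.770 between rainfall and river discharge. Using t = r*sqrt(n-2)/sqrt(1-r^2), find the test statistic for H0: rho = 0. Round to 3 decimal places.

t = r·√(n−2) / √(1−r²) with r = 0.770, n = 22
  = 0.770·√20 / √(1 − 0.592900)
  = 0.770·4.472136 / 0.638044
  = 3.443545 / 0.638044 = 5.397

5.397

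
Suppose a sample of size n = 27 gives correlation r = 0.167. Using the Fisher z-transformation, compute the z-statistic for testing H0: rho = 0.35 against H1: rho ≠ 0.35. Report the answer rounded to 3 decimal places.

-0.964

Fisher z: atanh(0.167) = 0.168579, atanh(0.35) = 0.365444
z = (z_r − z_0)·√(n−3) = (0.168579 − 0.365444)·√24 = -0.196865 · 4.898979 = -0.964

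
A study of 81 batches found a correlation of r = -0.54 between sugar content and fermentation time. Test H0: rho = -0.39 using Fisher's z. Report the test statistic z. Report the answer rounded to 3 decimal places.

-1.699

Fisher z: atanh(-0.54) = -0.604156, atanh(-0.39) = -0.411800
z = (z_r − z_0)·√(n−3) = (-0.604156 − (-0.411800))·√78 = -0.192356 · 8.831761 = -1.699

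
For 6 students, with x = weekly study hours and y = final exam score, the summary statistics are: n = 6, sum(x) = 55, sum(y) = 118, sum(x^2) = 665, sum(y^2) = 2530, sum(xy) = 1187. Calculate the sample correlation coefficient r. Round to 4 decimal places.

Numerator: nΣxy − (Σx)(Σy) = 6·1187 − (55)(118) = 632
Denominator: √[(nΣx²−(Σx)²)(nΣy²−(Σy)²)]
  nΣx²−(Σx)² = 6·665 − 3025 = 965;  nΣy²−(Σy)² = 6·2530 − 13924 = 1256
  √(965·1256) = √1212040 = 1100.9269
r = 632 / 1100.9269 = 0.5741

0.5741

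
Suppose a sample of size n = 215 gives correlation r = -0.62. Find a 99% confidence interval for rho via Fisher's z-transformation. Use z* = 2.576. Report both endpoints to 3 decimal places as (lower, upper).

(-0.717, -0.499)

z_r = atanh(-0.62) = -0.725005;  SE = 1/√(n−3) = 1/√212 = 0.068680
z-limits: -0.725005 ± 2.576·0.068680 = -0.725005 ± 0.176920 = [-0.901925, -0.548085]
ρ-limits: (tanh -0.901925, tanh -0.548085) = (-0.717, -0.499)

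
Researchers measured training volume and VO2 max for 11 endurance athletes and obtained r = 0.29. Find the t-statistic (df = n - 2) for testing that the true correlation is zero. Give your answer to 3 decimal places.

1 − r² = 1 − 0.0841 = 0.9159;  √(1−r²) = 0.957027
√(n−2) = √9 = 3.000000
t = r·√(n−2)/√(1−r²) = 0.29 · 3.000000 / 0.957027 = 0.909

0.909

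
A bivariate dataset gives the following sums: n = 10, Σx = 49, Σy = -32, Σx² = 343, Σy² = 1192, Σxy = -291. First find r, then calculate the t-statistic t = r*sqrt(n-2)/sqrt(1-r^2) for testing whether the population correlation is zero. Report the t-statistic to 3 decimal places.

-1.237

S_xy = nΣxy − ΣxΣy = 10·(-291) − 49·(-32) = -2910 − (-1568) = -1342
S_xx = nΣx² − (Σx)² = 10·343 − 49² = 3430 − 2401 = 1029
S_yy = nΣy² − (Σy)² = 10·1192 − (-32)² = 11920 − 1024 = 10896
r = S_xy / √(S_xx·S_yy) = -1342 / √(1029·10896) = -1342 / √11211984 = -1342 / 3348.4301 = -0.4008
t = r·√(n−2)/√(1−r²) = -0.4008·√8 / √(1−0.160641) = -1.133634 / 0.916165 = -1.237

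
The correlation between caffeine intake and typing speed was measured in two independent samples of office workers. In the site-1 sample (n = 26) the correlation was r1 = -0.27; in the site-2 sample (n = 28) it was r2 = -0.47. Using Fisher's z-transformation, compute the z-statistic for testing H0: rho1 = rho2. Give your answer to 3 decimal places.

Fisher z-transforms: z1 = atanh(-0.27) = -0.276864, z2 = atanh(-0.47) = -0.510070; difference d = 0.233206
Var(d) = 1/23 + 1/25 = 0.0434783 + 0.0400000 = 0.0834783
z = d/√Var(d) = 0.233206 / √0.0834783 = 0.233206 / 0.288926 = 0.807

0.807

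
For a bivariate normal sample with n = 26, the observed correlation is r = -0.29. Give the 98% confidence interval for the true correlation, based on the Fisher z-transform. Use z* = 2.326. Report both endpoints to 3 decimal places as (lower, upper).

Fisher z: z_r = atanh(r) = ½·ln((1+(-0.29))/(1−(-0.29))) = -0.298566
SE(z) = 1/√(n−3) = 1/√23 = 0.208514
98% ⇒ z* = 2.326; margin = 2.326·0.208514 = 0.485004
CI on z-scale: (-0.783570, 0.186438)
Back-transform: tanh(-0.783570) = -0.654751, tanh(0.186438) = 0.184307

(-0.655, 0.184)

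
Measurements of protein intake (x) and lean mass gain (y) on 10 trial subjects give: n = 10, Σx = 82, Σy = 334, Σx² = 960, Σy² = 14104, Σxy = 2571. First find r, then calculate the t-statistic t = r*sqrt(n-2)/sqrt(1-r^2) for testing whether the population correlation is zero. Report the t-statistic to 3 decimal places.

-0.524

S_xy = nΣxy − ΣxΣy = 10·2571 − 82·334 = 25710 − 27388 = -1678
S_xx = nΣx² − (Σx)² = 10·960 − 82² = 9600 − 6724 = 2876
S_yy = nΣy² − (Σy)² = 10·14104 − 334² = 141040 − 111556 = 29484
r = S_xy / √(S_xx·S_yy) = -1678 / √(2876·29484) = -1678 / √84795984 = -1678 / 9208.4735 = -0.1822
t = r·√(n−2)/√(1−r²) = -0.1822·√8 / √(1−0.033197) = -0.515339 / 0.983261 = -0.524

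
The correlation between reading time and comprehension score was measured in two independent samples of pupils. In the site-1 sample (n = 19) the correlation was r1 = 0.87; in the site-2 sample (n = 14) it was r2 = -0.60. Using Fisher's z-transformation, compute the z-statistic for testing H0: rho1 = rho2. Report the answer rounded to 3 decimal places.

5.173

z1 = atanh(0.87) = 1.333080,  z2 = atanh(-0.60) = -0.693147
SE = √(1/(n1−3) + 1/(n2−3)) = √(1/16 + 1/11) = √(0.0625000 + 0.0909091) = √0.1534091 = 0.391675
z = (z1 − z2)/SE = (1.333080 − (-0.693147)) / 0.391675 = 2.026227 / 0.391675 = 5.173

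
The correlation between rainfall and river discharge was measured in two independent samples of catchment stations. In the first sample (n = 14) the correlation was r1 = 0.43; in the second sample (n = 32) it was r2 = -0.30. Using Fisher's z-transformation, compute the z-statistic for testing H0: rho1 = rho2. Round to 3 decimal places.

2.173

z1 = atanh(0.43) = 0.459897,  z2 = atanh(-0.30) = -0.309520
SE = √(1/(n1−3) + 1/(n2−3)) = √(1/11 + 1/29) = √(0.0909091 + 0.0344828) = √0.1253919 = 0.354107
z = (z1 − z2)/SE = (0.459897 − (-0.309520)) / 0.354107 = 0.769417 / 0.354107 = 2.173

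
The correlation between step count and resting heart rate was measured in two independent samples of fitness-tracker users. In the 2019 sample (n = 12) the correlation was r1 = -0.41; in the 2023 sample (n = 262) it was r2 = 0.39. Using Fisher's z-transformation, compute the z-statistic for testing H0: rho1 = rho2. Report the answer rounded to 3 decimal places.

z1 = atanh(-0.41) = -0.435611,  z2 = atanh(0.39) = 0.411800
SE = √(1/(n1−3) + 1/(n2−3)) = √(1/9 + 1/259) = √(0.1111111 + 0.0038610) = √0.1149721 = 0.339075
z = (z1 − z2)/SE = (-0.435611 − 0.411800) / 0.339075 = -0.847411 / 0.339075 = -2.499

-2.499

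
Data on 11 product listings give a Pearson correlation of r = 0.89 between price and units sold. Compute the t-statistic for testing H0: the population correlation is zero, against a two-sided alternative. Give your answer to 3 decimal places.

1 − r² = 1 − 0.7921 = 0.2079;  √(1−r²) = 0.455961
√(n−2) = √9 = 3.000000
t = r·√(n−2)/√(1−r²) = 0.89 · 3.000000 / 0.455961 = 5.856

5.856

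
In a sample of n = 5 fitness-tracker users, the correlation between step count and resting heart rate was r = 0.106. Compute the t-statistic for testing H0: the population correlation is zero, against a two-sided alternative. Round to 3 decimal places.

0.185

1 − r² = 1 − 0.011236 = 0.988764;  √(1−r²) = 0.994366
√(n−2) = √3 = 1.732051
t = r·√(n−2)/√(1−r²) = 0.106 · 1.732051 / 0.994366 = 0.185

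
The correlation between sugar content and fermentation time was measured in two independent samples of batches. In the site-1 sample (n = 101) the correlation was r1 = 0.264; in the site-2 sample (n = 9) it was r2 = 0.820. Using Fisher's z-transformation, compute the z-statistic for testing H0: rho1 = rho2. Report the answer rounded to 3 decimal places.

Fisher z-transforms: z1 = atanh(0.264) = 0.270403, z2 = atanh(0.820) = 1.156817; difference d = -0.886414
Var(d) = 1/98 + 1/6 = 0.0102041 + 0.1666667 = 0.1768708
z = d/√Var(d) = -0.886414 / √0.1768708 = -0.886414 / 0.420560 = -2.108

-2.108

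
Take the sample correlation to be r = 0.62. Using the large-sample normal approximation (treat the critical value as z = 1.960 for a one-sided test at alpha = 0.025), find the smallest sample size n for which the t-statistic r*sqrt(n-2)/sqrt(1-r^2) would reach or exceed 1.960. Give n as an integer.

9

Need r·√(n−2)/√(1−r²) ≥ 1.960
√(n−2) ≥ 1.960·√(1−0.3844) / 0.62 = 1.960·0.784602 / 0.62 = 2.4804
n−2 ≥ 6.1524  ⇒  n ≥ 8.1524
Smallest integer n = 9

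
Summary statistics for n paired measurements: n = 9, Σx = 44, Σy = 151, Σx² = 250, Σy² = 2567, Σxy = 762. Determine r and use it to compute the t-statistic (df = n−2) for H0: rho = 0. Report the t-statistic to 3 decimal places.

2.557

S_xy = nΣxy − ΣxΣy = 9·762 − 44·151 = 6858 − 6644 = 214
S_xx = nΣx² − (Σx)² = 9·250 − 44² = 2250 − 1936 = 314
S_yy = nΣy² − (Σy)² = 9·2567 − 151² = 23103 − 22801 = 302
r = S_xy / √(S_xx·S_yy) = 214 / √(314·302) = 214 / √94828 = 214 / 307.9416 = 0.6949
t = r·√(n−2)/√(1−r²) = 0.6949·√7 / √(1−0.482886) = 1.838533 / 0.719106 = 2.557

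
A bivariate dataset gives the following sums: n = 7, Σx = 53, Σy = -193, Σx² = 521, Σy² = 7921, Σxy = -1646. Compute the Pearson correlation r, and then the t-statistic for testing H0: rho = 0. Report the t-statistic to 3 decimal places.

-0.785

Numerator: nΣxy − (Σx)(Σy) = 7·(-1646) − (53)(-193) = -1293
Denominator: √[(nΣx²−(Σx)²)(nΣy²−(Σy)²)]
  nΣx²−(Σx)² = 7·521 − 2809 = 838;  nΣy²−(Σy)² = 7·7921 − 37249 = 18198
  √(838·18198) = √15249924 = 3905.1151
r = -1293 / 3905.1151 = -0.3311
t = r·√(n−2)/√(1−r²) = -0.3311·√5 / √(1−0.109627) = -0.740362 / 0.943596 = -0.785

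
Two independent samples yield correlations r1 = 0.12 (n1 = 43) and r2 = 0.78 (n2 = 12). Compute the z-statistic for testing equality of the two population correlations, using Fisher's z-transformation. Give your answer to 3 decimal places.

z1 = atanh(0.12) = 0.120581,  z2 = atanh(0.78) = 1.045371
SE = √(1/(n1−3) + 1/(n2−3)) = √(1/40 + 1/9) = √(0.0250000 + 0.1111111) = √0.1361111 = 0.368932
z = (z1 − z2)/SE = (0.120581 − 1.045371) / 0.368932 = -0.924790 / 0.368932 = -2.507

-2.507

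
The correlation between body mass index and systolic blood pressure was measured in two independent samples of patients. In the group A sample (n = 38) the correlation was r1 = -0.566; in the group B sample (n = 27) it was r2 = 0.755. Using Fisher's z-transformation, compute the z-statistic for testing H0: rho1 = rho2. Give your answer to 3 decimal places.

-6.136

Fisher z-transforms: z1 = atanh(-0.566) = -0.641618, z2 = atanh(0.755) = 0.984483; difference d = -1.626101
Var(d) = 1/35 + 1/24 = 0.0285714 + 0.0416667 = 0.0702381
z = d/√Var(d) = -1.626101 / √0.0702381 = -1.626101 / 0.265025 = -6.136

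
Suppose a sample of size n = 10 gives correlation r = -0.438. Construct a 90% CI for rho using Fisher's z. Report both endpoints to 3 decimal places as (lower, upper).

(-0.797, 0.151)

z_r = atanh(-0.438) = -0.469753;  SE = 1/√(n−3) = 1/√7 = 0.377964
z-limits: -0.469753 ± 1.645·0.377964 = -0.469753 ± 0.621751 = [-1.091504, 0.151998]
ρ-limits: (tanh -1.091504, tanh 0.151998) = (-0.797, 0.151)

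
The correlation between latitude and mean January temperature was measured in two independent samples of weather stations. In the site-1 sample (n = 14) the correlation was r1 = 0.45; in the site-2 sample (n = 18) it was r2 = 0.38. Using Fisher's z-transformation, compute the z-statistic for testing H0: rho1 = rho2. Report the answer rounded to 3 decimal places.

0.213

z1 = atanh(0.45) = 0.484700,  z2 = atanh(0.38) = 0.400060
SE = √(1/(n1−3) + 1/(n2−3)) = √(1/11 + 1/15) = √(0.0909091 + 0.0666667) = √0.1575758 = 0.396958
z = (z1 − z2)/SE = (0.484700 − 0.400060) / 0.396958 = 0.084640 / 0.396958 = 0.213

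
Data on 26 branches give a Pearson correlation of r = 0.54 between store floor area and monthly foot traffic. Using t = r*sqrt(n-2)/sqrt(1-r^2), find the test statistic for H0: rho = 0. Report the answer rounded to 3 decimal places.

t = r·√(n−2) / √(1−r²) with r = 0.54, n = 26
  = 0.54·√24 / √(1 − 0.2916)
  = 0.54·4.898979 / 0.841665
  = 2.645449 / 0.841665 = 3.143

3.143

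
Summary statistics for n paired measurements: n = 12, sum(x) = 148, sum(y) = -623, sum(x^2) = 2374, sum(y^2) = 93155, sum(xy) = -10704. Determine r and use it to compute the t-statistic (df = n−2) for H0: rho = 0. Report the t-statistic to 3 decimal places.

-1.940

S_xy = nΣxy − ΣxΣy = 12·(-10704) − 148·(-623) = -128448 − (-92204) = -36244
S_xx = nΣx² − (Σx)² = 12·2374 − 148² = 28488 − 21904 = 6584
S_yy = nΣy² − (Σy)² = 12·93155 − (-623)² = 1117860 − 388129 = 729731
r = S_xy / √(S_xx·S_yy) = -36244 / √(6584·729731) = -36244 / √4804548904 = -36244 / 69314.8534 = -0.5229
t = r·√(n−2)/√(1−r²) = -0.5229·√10 / √(1−0.273424) = -1.653555 / 0.852394 = -1.940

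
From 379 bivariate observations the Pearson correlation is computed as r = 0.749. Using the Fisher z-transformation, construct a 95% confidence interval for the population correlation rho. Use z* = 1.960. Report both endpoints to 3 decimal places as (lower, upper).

(0.701, 0.790)

z_r = atanh(0.749) = 0.970673;  SE = 1/√(n−3) = 1/√376 = 0.051571
z-limits: 0.970673 ± 1.960·0.051571 = 0.970673 ± 0.101079 = [0.869594, 1.071752]
ρ-limits: (tanh 0.869594, tanh 1.071752) = (0.701, 0.790)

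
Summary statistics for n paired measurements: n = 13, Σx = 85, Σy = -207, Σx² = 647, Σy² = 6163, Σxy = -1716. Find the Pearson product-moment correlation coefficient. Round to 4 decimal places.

S_xy = nΣxy − ΣxΣy = 13·(-1716) − 85·(-207) = -22308 − (-17595) = -4713
S_xx = nΣx² − (Σx)² = 13·647 − 85² = 8411 − 7225 = 1186
S_yy = nΣy² − (Σy)² = 13·6163 − (-207)² = 80119 − 42849 = 37270
r = S_xy / √(S_xx·S_yy) = -4713 / √(1186·37270) = -4713 / √44202220 = -4713 / 6648.4750 = -0.7089

-0.7089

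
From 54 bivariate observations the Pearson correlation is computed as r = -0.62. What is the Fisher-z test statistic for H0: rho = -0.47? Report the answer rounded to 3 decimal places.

Fisher z: atanh(-0.62) = -0.725005, atanh(-0.47) = -0.510070
z = (z_r − z_0)·√(n−3) = (-0.725005 − (-0.510070))·√51 = -0.214935 · 7.141428 = -1.535

-1.535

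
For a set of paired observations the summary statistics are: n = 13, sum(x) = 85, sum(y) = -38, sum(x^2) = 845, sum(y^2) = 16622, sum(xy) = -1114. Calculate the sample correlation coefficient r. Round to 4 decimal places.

Numerator: nΣxy − (Σx)(Σy) = 13·(-1114) − (85)(-38) = -11252
Denominator: √[(nΣx²−(Σx)²)(nΣy²−(Σy)²)]
  nΣx²−(Σx)² = 13·845 − 7225 = 3760;  nΣy²−(Σy)² = 13·16622 − 1444 = 214642
  √(3760·214642) = √807053920 = 28408.6944
r = -11252 / 28408.6944 = -0.3961

-0.3961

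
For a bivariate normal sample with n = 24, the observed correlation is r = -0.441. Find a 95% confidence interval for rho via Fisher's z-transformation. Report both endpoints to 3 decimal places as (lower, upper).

Fisher z: z_r = atanh(r) = ½·ln((1+(-0.441))/(1−(-0.441))) = -0.473472
SE(z) = 1/√(n−3) = 1/√21 = 0.218218
95% ⇒ z* = 1.960; margin = 1.960·0.218218 = 0.427707
CI on z-scale: (-0.901179, -0.045765)
Back-transform: tanh(-0.901179) = -0.716871, tanh(-0.045765) = -0.045733

(-0.717, -0.046)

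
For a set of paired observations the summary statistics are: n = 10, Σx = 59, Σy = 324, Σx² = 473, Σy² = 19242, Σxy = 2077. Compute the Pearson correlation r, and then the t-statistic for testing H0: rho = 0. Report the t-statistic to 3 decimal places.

S_xy = nΣxy − ΣxΣy = 10·2077 − 59·324 = 20770 − 19116 = 1654
S_xx = nΣx² − (Σx)² = 10·473 − 59² = 4730 − 3481 = 1249
S_yy = nΣy² − (Σy)² = 10·19242 − 324² = 192420 − 104976 = 87444
r = S_xy / √(S_xx·S_yy) = 1654 / √(1249·87444) = 1654 / √109217556 = 1654 / 10450.7204 = 0.1583
t = r·√(n−2)/√(1−r²) = 0.1583·√8 / √(1−0.025059) = 0.447740 / 0.987391 = 0.453

0.453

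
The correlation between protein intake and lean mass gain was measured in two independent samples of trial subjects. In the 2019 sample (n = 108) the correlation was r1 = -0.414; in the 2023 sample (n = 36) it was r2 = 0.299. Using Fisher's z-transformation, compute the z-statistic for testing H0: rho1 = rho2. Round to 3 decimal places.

-3.752

z1 = atanh(-0.414) = -0.440429,  z2 = atanh(0.299) = 0.308421
SE = √(1/(n1−3) + 1/(n2−3)) = √(1/105 + 1/33) = √(0.0095238 + 0.0303030) = √0.0398268 = 0.199567
z = (z1 − z2)/SE = (-0.440429 − 0.308421) / 0.199567 = -0.748850 / 0.199567 = -3.752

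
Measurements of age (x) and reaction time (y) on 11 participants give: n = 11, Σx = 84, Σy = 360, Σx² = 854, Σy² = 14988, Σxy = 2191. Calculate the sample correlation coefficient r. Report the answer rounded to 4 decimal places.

-0.6761

Numerator: nΣxy − (Σx)(Σy) = 11·2191 − (84)(360) = -6139
Denominator: √[(nΣx²−(Σx)²)(nΣy²−(Σy)²)]
  nΣx²−(Σx)² = 11·854 − 7056 = 2338;  nΣy²−(Σy)² = 11·14988 − 129600 = 35268
  √(2338·35268) = √82456584 = 9080.5608
r = -6139 / 9080.5608 = -0.6761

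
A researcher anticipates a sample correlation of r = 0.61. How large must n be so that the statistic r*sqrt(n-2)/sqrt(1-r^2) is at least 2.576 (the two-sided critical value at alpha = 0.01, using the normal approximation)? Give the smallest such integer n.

r√(n−2)/√(1−r²) ≥ 2.576  ⇔  n−2 ≥ (2.576)²·(1−r²)/r²
(1−r²)/r² = (1−0.3721)/0.3721 = 1.6874
n ≥ 2 + 6.635776·1.6874 = 2 + 11.1972 = 13.1972
⌈13.1972⌉ = 14

14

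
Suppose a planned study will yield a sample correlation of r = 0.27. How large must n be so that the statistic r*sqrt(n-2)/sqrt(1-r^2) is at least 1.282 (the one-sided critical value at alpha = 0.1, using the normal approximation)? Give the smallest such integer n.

23

Need r·√(n−2)/√(1−r²) ≥ 1.282
√(n−2) ≥ 1.282·√(1−0.0729) / 0.27 = 1.282·0.962860 / 0.27 = 4.5718
n−2 ≥ 20.9014  ⇒  n ≥ 22.9014
Smallest integer n = 23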